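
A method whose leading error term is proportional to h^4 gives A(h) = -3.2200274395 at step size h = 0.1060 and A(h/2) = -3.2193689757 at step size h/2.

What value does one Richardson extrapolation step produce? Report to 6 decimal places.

r = 4, so 2^r = 16.
2^4*A(h/2) = -51.5099036112; minus A(h) gives -48.2898761717.
Extrapolated: (-48.2898761717) / 15 = -3.2193250781
Correction |R − A(h/2)| = 4.390e-05; gap |A(h/2) − A(h)| = 6.585e-04.

-3.219325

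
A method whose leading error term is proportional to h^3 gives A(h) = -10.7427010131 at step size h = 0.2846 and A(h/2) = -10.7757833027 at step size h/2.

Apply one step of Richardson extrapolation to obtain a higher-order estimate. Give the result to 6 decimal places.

-10.780509

With r = 3 the leading error scales as h^3, so the weight is 2^3 = 8.
8×(-10.7757833027) = -86.2062664216; subtract (-10.7427010131) → -75.4635654085
(8×(-10.7757833027) − (-10.7427010131))/(8 − 1) = -10.7805093441
Correction |R − A(h/2)| = 4.726e-03; gap |A(h/2) − A(h)| = 3.308e-02.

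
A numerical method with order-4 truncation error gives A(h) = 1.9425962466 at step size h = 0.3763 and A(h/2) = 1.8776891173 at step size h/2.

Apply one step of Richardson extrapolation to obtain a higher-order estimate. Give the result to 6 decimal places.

Leading term ∝ h^4; use weight 16 = 2^4.
16*1.8776891173 = 30.0430258768; subtract 1.9425962466 → 28.1004296302
28.1004296302 ÷ 15 = 1.8733619753

1.873362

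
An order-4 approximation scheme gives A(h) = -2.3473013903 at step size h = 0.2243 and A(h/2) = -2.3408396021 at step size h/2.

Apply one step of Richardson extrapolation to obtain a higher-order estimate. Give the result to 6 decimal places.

-2.340409

Error is O(h^4); halving h shrinks it by 2^4 = 16.
16·(-2.3408396021) = -37.4534336336; subtract (-2.3473013903) → -35.1061322433
Extrapolated: (-35.1061322433) / 15 = -2.3404088162
Shift from A(h/2): +0.0004307859.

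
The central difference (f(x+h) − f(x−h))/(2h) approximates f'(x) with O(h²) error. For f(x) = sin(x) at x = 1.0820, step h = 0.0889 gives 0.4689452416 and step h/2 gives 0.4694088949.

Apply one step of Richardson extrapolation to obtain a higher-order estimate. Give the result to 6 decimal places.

r = 2, so 2^r = 4.
Top: 4(0.4694088949) − (0.4689452416) = 1.4086903380
Divide by 2^2 − 1 = 3.
So the Richardson estimate is 0.4695634460.

0.469563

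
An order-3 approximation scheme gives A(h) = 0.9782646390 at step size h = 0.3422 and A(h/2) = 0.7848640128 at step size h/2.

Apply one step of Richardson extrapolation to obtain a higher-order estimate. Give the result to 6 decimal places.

0.757235

r = 3: numerator weight 8, denominator 7.
8×0.7848640128 = 6.2789121024; 6.2789121024 − 0.9782646390 = 5.3006474634
Divide by 2^3 − 1 = 7.
Extrapolated: 5.3006474634 / 7 = 0.7572353519
Gap between inputs: 1.934e-01; correction applied: −0.0276286609.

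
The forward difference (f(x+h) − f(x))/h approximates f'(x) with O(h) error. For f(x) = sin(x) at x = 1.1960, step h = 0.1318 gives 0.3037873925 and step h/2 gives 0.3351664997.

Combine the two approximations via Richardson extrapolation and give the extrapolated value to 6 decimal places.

r = 1, so 2^r = 2.
A(h/2) − A(h) = 0.3351664997 − 0.3037873925 = 0.0313791072
Correction (A(h/2) − A(h))/(2 − 1) = 0.0313791072/1 = 0.0313791072
R = A(h/2) + (A(h/2) − A(h))/1 = 0.3351664997 + 0.0313791072 = 0.3665456069
Correction |R − A(h/2)| = 3.138e-02; gap |A(h/2) − A(h)| = 3.138e-02.

0.366546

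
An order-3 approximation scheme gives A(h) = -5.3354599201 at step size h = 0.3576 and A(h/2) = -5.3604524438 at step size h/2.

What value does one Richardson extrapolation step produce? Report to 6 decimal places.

Leading term ∝ h^3; use weight 8 = 2^3.
8*(-5.3604524438) = -42.8836195504; subtract (-5.3354599201) → -37.5481596303
(-37.5481596303) ÷ 7 = -5.3640228043
Gap between inputs: 2.499e-02; correction applied: −0.0035703605.

-5.364023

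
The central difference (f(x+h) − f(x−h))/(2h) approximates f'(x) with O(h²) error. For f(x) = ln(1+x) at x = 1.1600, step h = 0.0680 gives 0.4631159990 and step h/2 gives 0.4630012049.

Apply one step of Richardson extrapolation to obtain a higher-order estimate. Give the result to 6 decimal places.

Method order is 2; weight 2^2 = 4.
2^2 × A(h/2) = 1.8520048196; minus A(h) gives 1.3888888206.
Divide by 2^2 − 1 = 3.
1.3888888206 ÷ 3 = 0.4629629402

0.462963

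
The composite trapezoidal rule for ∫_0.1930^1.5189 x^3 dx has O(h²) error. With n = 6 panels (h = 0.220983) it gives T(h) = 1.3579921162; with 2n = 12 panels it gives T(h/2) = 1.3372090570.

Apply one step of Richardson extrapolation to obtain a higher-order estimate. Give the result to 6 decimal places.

1.330281

The method has order 2: 2^2 = 4.
4*1.3372090570 = 5.3488362280; subtract 1.3579921162 → 3.9908441118
R = 3.9908441118/3 = 1.3302813706
Shift from A(h/2): −0.0069276864.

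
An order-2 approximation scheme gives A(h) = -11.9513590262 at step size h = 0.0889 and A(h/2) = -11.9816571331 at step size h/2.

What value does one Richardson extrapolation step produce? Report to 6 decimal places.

r = 2, so 2^r = 4.
Difference of the inputs: -11.9816571331 − (-11.9513590262) = -0.0302981069
Correction (A(h/2) − A(h))/(4 − 1) = (-0.0302981069)/3 = -0.0100993690
R = A(h/2) + (A(h/2) − A(h))/3 = -11.9816571331 − 0.0100993690 = -11.9917565021

-11.991757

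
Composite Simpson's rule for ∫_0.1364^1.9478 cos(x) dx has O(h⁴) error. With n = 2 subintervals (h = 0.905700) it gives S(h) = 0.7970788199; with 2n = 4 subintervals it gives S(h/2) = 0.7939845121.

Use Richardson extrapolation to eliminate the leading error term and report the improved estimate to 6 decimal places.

0.793778

The method has order 4: 2^4 = 16.
16·0.7939845121 = 12.7037521936; subtract 0.7970788199 → 11.9066733737
Divide by 2^4 − 1 = 15.
So the Richardson estimate is 0.7937782249.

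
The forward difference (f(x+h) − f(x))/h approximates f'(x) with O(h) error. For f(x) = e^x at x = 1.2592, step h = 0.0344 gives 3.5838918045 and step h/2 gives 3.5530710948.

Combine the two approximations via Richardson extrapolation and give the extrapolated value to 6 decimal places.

r = 1: numerator weight 2, denominator 1.
Top: 2(3.5530710948) − (3.5838918045) = 3.5222503851
Denominator 2 − 1 = 1.
R = 3.5222503851/1 = 3.5222503851
Shift from A(h/2): −0.0308207097.

3.522250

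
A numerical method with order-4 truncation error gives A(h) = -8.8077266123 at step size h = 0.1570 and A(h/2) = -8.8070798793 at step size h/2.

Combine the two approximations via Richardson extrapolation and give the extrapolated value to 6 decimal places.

r = 4: numerator weight 16, denominator 15.
Top: 16(-8.8070798793) − (-8.8077266123) = -132.1055514565
(-132.1055514565) ÷ 15 = -8.8070367638
Correction |R − A(h/2)| = 4.312e-05; gap |A(h/2) − A(h)| = 6.467e-04.

-8.807037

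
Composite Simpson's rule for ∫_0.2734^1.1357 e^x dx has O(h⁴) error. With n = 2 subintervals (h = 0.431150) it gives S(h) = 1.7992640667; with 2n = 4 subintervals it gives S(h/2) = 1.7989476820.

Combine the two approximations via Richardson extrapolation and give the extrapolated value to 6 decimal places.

1.798927

The method has order 4: 2^4 = 16.
16×1.7989476820 = 28.7831629120; subtract 1.7992640667 → 26.9838988453
Denominator 16 − 1 = 15.
Result: 1.7989265897
Shift from A(h/2): −0.0000210923.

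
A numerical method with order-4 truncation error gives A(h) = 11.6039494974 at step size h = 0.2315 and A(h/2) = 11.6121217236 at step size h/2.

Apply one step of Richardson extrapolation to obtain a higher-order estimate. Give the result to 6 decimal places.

Error is O(h^4); halving h shrinks it by 2^4 = 16.
Top: 16(11.6121217236) − (11.6039494974) = 174.1899980802
Divide by 2^4 − 1 = 15.
174.1899980802 ÷ 15 = 11.6126665387

11.612667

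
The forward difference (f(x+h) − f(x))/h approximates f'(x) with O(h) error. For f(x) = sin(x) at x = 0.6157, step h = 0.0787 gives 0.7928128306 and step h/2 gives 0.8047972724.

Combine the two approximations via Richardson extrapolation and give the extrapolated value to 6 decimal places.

Order 1 gives 2^r = 2 and 2^r − 1 = 1.
2*0.8047972724 = 1.6095945448; subtract 0.7928128306 → 0.8167817142
(2*0.8047972724 − 0.7928128306)/(2 − 1) = 0.8167817142

0.816782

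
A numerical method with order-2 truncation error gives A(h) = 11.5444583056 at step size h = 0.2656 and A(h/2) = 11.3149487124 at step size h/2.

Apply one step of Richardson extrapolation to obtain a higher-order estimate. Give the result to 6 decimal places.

Method order is 2; weight 2^2 = 4.
Numerator 4·A(h/2) − A(h) = 4·11.3149487124 − 11.5444583056 = 33.7153365440
Divide by 2^2 − 1 = 3.
R = 33.7153365440/3 = 11.2384455147
Gap between inputs: 2.295e-01; correction applied: −0.0765031977.

11.238446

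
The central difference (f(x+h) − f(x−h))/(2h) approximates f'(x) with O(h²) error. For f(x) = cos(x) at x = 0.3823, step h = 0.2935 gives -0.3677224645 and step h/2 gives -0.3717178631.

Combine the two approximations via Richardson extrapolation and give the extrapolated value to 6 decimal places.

-0.373050

Leading term ∝ h^2; use weight 4 = 2^2.
2^2×A(h/2) = -1.4868714524; minus A(h) gives -1.1191489879.
(4×(-0.3717178631) − (-0.3677224645))/(4 − 1) = -0.3730496626
Gap between inputs: 3.995e-03; correction applied: −0.0013317995.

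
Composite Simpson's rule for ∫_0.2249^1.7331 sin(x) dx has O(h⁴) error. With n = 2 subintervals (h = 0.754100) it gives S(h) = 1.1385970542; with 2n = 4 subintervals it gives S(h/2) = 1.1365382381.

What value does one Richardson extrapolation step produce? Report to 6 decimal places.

Method order is 4; weight 2^4 = 16.
Weighted: 18.1846118096 − 1.1385970542 = 17.0460147554
Divide by 2^4 − 1 = 15.
So the Richardson estimate is 1.1364009837.

1.136401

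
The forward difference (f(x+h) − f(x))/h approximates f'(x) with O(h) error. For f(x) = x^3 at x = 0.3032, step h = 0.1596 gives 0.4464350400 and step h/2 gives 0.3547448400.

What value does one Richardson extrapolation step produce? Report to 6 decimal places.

0.263055

r = 1: numerator weight 2, denominator 1.
Difference of the inputs: 0.3547448400 − 0.4464350400 = -0.0916902000
Correction (A(h/2) − A(h))/(2 − 1) = (-0.0916902000)/1 = -0.0916902000
R = A(h/2) + (A(h/2) − A(h))/1 = 0.3547448400 − 0.0916902000 = 0.2630546400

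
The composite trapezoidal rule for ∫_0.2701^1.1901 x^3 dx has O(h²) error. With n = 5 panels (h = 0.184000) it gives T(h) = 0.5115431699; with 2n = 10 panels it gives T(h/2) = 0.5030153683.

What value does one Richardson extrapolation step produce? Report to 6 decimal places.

The method has order 2: 2^2 = 4.
Difference of the inputs: 0.5030153683 − 0.5115431699 = -0.0085278016
Divide by 2^2 − 1 = 3: (-0.0085278016)/3 = -0.0028426005
R = 0.5030153683 − 0.0028426005 = 0.5001727678

0.500173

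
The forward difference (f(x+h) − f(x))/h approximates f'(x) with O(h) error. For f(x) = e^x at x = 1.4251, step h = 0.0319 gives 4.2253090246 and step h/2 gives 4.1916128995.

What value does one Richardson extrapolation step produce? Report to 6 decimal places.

4.157917

Order 1 gives 2^r = 2 and 2^r − 1 = 1.
Difference of the inputs: 4.1916128995 − 4.2253090246 = -0.0336961251
Divide by 2^1 − 1 = 1: (-0.0336961251)/1 = -0.0336961251
R = A(h/2) + (A(h/2) − A(h))/1 = 4.1916128995 − 0.0336961251 = 4.1579167744
Gap between inputs: 3.370e-02; correction applied: −0.0336961251.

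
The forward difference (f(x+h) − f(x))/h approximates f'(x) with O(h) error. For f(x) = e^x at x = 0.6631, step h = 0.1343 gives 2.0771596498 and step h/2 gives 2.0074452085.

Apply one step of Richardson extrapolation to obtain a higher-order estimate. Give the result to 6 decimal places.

r = 1: numerator weight 2, denominator 1.
Numerator 2 × A(h/2) − A(h) = 2 × 2.0074452085 − 2.0771596498 = 1.9377307672
(2 × 2.0074452085 − 2.0771596498)/(2 − 1) = 1.9377307672

1.937731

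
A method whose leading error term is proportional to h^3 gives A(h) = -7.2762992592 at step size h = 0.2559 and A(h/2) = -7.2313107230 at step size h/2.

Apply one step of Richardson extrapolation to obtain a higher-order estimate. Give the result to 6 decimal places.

Order 3 gives 2^r = 8 and 2^r − 1 = 7.
2^3 × A(h/2) = -57.8504857840; minus A(h) gives -50.5741865248.
Divide by 2^3 − 1 = 7.
(-50.5741865248) ÷ 7 = -7.2248837893
Correction |R − A(h/2)| = 6.427e-03; gap |A(h/2) − A(h)| = 4.499e-02.

-7.224884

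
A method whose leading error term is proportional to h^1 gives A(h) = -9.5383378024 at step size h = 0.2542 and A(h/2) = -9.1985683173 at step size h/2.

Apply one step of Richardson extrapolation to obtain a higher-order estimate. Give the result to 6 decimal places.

r = 1: numerator weight 2, denominator 1.
2 × (-9.1985683173) = -18.3971366346; (-18.3971366346) − (-9.5383378024) = -8.8587988322
Extrapolated: (-8.8587988322) / 1 = -8.8587988322

-8.858799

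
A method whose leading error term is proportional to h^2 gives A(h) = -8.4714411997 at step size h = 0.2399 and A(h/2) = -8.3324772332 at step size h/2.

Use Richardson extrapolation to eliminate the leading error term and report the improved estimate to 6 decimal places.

Error is O(h^2); halving h shrinks it by 2^2 = 4.
Top: 4(-8.3324772332) − (-8.4714411997) = -24.8584677331
Divide by 2^2 − 1 = 3.
(-24.8584677331) ÷ 3 = -8.2861559110
Correction |R − A(h/2)| = 4.632e-02; gap |A(h/2) − A(h)| = 1.390e-01.

-8.286156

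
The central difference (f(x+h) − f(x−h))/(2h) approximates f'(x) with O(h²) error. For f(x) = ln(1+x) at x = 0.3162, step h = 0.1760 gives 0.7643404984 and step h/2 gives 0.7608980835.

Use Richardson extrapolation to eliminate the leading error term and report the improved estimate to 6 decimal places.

The method has order 2: 2^2 = 4.
Weighted: 3.0435923340 − 0.7643404984 = 2.2792518356
Denominator 4 − 1 = 3.
So the Richardson estimate is 0.7597506119.
Correction |R − A(h/2)| = 1.147e-03; gap |A(h/2) − A(h)| = 3.442e-03.

0.759751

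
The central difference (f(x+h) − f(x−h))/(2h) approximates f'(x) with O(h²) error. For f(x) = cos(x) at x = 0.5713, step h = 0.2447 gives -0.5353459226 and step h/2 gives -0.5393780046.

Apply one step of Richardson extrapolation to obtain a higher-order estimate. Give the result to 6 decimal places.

r = 2: numerator weight 4, denominator 3.
Top: 4(-0.5393780046) − (-0.5353459226) = -1.6221660958
(4×(-0.5393780046) − (-0.5353459226))/(4 − 1) = -0.5407220319

-0.540722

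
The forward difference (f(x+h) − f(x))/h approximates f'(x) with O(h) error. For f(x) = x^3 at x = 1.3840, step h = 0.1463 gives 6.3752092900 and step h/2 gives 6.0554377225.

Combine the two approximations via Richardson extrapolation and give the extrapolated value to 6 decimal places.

5.735666

r = 1, so 2^r = 2.
Weighted: 12.1108754450 − 6.3752092900 = 5.7356661550
R = 5.7356661550/1 = 5.7356661550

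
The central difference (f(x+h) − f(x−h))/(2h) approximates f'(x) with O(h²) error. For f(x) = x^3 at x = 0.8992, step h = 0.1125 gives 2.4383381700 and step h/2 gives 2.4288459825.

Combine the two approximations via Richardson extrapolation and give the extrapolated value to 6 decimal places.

2.425682

Order 2 gives 2^r = 4 and 2^r − 1 = 3.
Weighted: 9.7153839300 − 2.4383381700 = 7.2770457600
Extrapolated: 7.2770457600 / 3 = 2.4256819200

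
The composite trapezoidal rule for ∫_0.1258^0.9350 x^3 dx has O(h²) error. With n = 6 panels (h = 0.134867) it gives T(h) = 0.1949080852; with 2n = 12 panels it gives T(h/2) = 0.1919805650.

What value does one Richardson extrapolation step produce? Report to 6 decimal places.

0.191005

Error is O(h^2); halving h shrinks it by 2^2 = 4.
4 × 0.1919805650 = 0.7679222600; 0.7679222600 − 0.1949080852 = 0.5730141748
Divide by 2^2 − 1 = 3.
So the Richardson estimate is 0.1910047249.
Gap between inputs: 2.928e-03; correction applied: −0.0009758401.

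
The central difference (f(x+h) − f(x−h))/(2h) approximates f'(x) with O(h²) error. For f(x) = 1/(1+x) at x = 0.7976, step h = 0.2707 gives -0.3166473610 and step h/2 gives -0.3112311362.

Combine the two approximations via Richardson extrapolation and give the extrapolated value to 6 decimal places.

-0.309426

With r = 2 the leading error scales as h^2, so the weight is 2^2 = 4.
A(h/2) − A(h) = -0.3112311362 − (-0.3166473610) = 0.0054162248
Correction (A(h/2) − A(h))/(4 − 1) = 0.0054162248/3 = 0.0018054083
R = -0.3112311362 + 0.0018054083 = -0.3094257279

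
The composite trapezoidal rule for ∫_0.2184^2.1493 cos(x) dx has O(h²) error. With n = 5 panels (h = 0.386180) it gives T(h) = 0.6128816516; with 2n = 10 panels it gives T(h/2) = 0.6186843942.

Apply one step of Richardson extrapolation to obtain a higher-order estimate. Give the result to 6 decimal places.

0.620619

r = 2, so 2^r = 4.
4·0.6186843942 = 2.4747375768; 2.4747375768 − 0.6128816516 = 1.8618559252
R = 1.8618559252/3 = 0.6206186417
Gap between inputs: 5.803e-03; correction applied: +0.0019342475.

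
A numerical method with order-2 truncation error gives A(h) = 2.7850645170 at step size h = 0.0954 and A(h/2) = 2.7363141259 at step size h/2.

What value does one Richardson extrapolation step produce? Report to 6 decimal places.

Error is O(h^2); halving h shrinks it by 2^2 = 4.
A(h/2) − A(h) = 2.7363141259 − 2.7850645170 = -0.0487503911
Correction (A(h/2) − A(h))/(4 − 1) = (-0.0487503911)/3 = -0.0162501304
R = 2.7363141259 − 0.0162501304 = 2.7200639955

2.720064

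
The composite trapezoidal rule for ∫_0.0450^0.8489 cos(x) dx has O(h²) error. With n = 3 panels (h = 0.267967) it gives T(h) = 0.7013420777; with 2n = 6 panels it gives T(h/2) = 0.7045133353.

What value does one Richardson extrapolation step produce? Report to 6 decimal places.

0.705570

Method order is 2; weight 2^2 = 4.
2^2*A(h/2) = 2.8180533412; minus A(h) gives 2.1167112635.
Divide by 2^2 − 1 = 3.
Result: 0.7055704212
Correction |R − A(h/2)| = 1.057e-03; gap |A(h/2) − A(h)| = 3.171e-03.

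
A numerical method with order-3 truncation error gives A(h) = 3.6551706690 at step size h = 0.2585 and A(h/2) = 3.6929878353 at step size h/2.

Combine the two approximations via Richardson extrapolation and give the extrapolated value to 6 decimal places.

Error is O(h^3); halving h shrinks it by 2^3 = 8.
2^3·A(h/2) = 29.5439026824; minus A(h) gives 25.8887320134.
Denominator 8 − 1 = 7.
R = 25.8887320134/7 = 3.6983902876

3.698390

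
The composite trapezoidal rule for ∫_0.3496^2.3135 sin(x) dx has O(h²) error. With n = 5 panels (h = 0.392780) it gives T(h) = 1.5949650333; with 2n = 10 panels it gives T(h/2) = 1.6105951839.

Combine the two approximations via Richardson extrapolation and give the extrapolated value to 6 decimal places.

r = 2: numerator weight 4, denominator 3.
Numerator 4×A(h/2) − A(h) = 4×1.6105951839 − 1.5949650333 = 4.8474157023
Divide by 2^2 − 1 = 3.
4.8474157023 ÷ 3 = 1.6158052341
Shift from A(h/2): +0.0052100502.

1.615805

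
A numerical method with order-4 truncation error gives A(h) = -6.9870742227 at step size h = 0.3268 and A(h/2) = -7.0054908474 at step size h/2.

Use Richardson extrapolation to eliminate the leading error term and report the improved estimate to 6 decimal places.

-7.006719

Leading term ∝ h^4; use weight 16 = 2^4.
2^4×A(h/2) = -112.0878535584; minus A(h) gives -105.1007793357.
Extrapolated: (-105.1007793357) / 15 = -7.0067186224
Shift from A(h/2): −0.0012277750.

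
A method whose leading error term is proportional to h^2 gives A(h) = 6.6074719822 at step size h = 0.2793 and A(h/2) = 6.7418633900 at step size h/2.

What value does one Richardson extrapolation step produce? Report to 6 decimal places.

6.786661

Error is O(h^2); halving h shrinks it by 2^2 = 4.
4×6.7418633900 = 26.9674535600; 26.9674535600 − 6.6074719822 = 20.3599815778
Divide by 2^2 − 1 = 3.
Extrapolated: 20.3599815778 / 3 = 6.7866605259
Gap between inputs: 1.344e-01; correction applied: +0.0447971359.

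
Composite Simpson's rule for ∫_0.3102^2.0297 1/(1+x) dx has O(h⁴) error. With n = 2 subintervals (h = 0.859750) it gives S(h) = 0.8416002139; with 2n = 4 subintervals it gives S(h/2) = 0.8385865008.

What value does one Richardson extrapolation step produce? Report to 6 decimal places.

0.838386

With r = 4 the leading error scales as h^4, so the weight is 2^4 = 16.
2^4·A(h/2) = 13.4173840128; minus A(h) gives 12.5757837989.
12.5757837989 ÷ 15 = 0.8383855866
Gap between inputs: 3.014e-03; correction applied: −0.0002009142.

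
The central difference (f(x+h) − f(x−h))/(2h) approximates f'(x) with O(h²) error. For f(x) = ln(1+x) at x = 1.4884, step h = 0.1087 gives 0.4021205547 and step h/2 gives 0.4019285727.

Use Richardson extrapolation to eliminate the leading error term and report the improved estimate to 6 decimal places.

Method order is 2; weight 2^2 = 4.
Difference of the inputs: 0.4019285727 − 0.4021205547 = -0.0001919820
Divide by 2^2 − 1 = 3: (-0.0001919820)/3 = -0.0000639940
R = A(h/2) + (A(h/2) − A(h))/3 = 0.4019285727 − 0.0000639940 = 0.4018645787

0.401865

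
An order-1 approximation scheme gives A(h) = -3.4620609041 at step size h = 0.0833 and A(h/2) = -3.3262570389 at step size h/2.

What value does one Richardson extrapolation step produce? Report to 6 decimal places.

With r = 1 the leading error scales as h^1, so the weight is 2^1 = 2.
A(h/2) − A(h) = -3.3262570389 − (-3.4620609041) = 0.1358038652
Correction (A(h/2) − A(h))/(2 − 1) = 0.1358038652/1 = 0.1358038652
R = -3.3262570389 + 0.1358038652 = -3.1904531737

-3.190453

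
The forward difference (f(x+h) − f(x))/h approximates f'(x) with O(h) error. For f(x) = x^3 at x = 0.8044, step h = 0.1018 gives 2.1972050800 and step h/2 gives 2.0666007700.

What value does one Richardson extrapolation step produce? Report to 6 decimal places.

r = 1: numerator weight 2, denominator 1.
2*2.0666007700 − 2.1972050800 = 1.9359964600
R = 1.9359964600/1 = 1.9359964600

1.935996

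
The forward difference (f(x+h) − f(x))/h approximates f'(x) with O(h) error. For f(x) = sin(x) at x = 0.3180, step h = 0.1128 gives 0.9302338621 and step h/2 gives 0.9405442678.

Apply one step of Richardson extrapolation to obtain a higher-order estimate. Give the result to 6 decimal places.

0.950855

With r = 1 the leading error scales as h^1, so the weight is 2^1 = 2.
Difference of the inputs: 0.9405442678 − 0.9302338621 = 0.0103104057
Correction (A(h/2) − A(h))/(2 − 1) = 0.0103104057/1 = 0.0103104057
R = 0.9405442678 + 0.0103104057 = 0.9508546735
Shift from A(h/2): +0.0103104057.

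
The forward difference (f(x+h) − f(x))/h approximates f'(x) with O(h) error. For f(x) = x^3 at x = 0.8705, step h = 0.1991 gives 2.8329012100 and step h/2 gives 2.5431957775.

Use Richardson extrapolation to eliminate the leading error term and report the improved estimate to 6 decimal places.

With r = 1 the leading error scales as h^1, so the weight is 2^1 = 2.
2^1*A(h/2) = 5.0863915550; minus A(h) gives 2.2534903450.
Extrapolated: 2.2534903450 / 1 = 2.2534903450
Gap between inputs: 2.897e-01; correction applied: −0.2897054325.

2.253490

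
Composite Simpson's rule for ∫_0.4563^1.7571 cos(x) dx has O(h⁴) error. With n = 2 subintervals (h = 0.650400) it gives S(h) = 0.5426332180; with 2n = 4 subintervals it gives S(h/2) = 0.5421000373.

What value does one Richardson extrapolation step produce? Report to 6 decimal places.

Error is O(h^4); halving h shrinks it by 2^4 = 16.
Numerator 16 × A(h/2) − A(h) = 16 × 0.5421000373 − 0.5426332180 = 8.1309673788
Denominator 16 − 1 = 15.
R = 8.1309673788/15 = 0.5420644919
Gap between inputs: 5.332e-04; correction applied: −0.0000355454.

0.542064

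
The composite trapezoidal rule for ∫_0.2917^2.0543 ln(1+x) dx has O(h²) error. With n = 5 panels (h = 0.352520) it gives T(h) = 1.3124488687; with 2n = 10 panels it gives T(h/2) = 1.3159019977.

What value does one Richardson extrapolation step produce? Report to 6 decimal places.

1.317053

Order 2 gives 2^r = 4 and 2^r − 1 = 3.
Numerator 4 × A(h/2) − A(h) = 4 × 1.3159019977 − 1.3124488687 = 3.9511591221
Denominator 4 − 1 = 3.
3.9511591221 ÷ 3 = 1.3170530407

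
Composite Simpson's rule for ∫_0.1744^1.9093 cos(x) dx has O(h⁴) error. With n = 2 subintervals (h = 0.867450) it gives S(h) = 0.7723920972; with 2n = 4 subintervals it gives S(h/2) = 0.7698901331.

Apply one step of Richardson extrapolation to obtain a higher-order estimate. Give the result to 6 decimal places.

Leading term ∝ h^4; use weight 16 = 2^4.
Weighted: 12.3182421296 − 0.7723920972 = 11.5458500324
11.5458500324 ÷ 15 = 0.7697233355

0.769723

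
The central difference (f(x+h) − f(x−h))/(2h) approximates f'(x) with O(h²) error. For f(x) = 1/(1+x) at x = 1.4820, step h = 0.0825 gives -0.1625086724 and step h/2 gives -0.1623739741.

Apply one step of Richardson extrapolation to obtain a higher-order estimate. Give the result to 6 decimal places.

-0.162329

Leading term ∝ h^2; use weight 4 = 2^2.
Weighted: (-0.6494958964) − (-0.1625086724) = -0.4869872240
Divide by 2^2 − 1 = 3.
So the Richardson estimate is -0.1623290747.
Correction |R − A(h/2)| = 4.490e-05; gap |A(h/2) − A(h)| = 1.347e-04.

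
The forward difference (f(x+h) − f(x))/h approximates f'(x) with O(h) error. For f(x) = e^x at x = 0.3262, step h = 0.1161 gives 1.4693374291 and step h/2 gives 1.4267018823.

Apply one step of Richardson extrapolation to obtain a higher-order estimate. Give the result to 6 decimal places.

With r = 1 the leading error scales as h^1, so the weight is 2^1 = 2.
2·1.4267018823 = 2.8534037646; subtract 1.4693374291 → 1.3840663355
Denominator 2 − 1 = 1.
So the Richardson estimate is 1.3840663355.

1.384066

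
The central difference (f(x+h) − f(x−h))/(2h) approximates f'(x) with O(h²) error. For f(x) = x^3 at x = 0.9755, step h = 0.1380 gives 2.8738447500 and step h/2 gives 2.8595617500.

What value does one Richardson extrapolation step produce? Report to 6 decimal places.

2.854801

r = 2, so 2^r = 4.
Weighted: 11.4382470000 − 2.8738447500 = 8.5644022500
Denominator 4 − 1 = 3.
Extrapolated: 8.5644022500 / 3 = 2.8548007500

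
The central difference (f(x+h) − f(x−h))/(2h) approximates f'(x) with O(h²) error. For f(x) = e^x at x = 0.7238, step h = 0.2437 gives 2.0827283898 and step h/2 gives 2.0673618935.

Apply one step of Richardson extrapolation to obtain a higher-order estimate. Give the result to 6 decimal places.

2.062240

The method has order 2: 2^2 = 4.
Top: 4(2.0673618935) − (2.0827283898) = 6.1867191842
Divide by 2^2 − 1 = 3.
6.1867191842 ÷ 3 = 2.0622397281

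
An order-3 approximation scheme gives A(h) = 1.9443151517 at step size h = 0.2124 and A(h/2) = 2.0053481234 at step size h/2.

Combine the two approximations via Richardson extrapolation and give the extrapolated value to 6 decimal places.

Error is O(h^3); halving h shrinks it by 2^3 = 8.
Top: 8(2.0053481234) − (1.9443151517) = 14.0984698355
Denominator 8 − 1 = 7.
R = 14.0984698355/7 = 2.0140671194

2.014067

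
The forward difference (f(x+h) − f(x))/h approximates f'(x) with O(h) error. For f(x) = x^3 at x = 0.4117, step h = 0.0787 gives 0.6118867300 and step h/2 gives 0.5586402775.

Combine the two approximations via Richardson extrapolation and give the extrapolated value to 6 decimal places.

0.505394

Order 1 gives 2^r = 2 and 2^r − 1 = 1.
A(h/2) − A(h) = 0.5586402775 − 0.6118867300 = -0.0532464525
Divide by 2^1 − 1 = 1: (-0.0532464525)/1 = -0.0532464525
R = A(h/2) + (A(h/2) − A(h))/1 = 0.5586402775 − 0.0532464525 = 0.5053938250
Gap between inputs: 5.325e-02; correction applied: −0.0532464525.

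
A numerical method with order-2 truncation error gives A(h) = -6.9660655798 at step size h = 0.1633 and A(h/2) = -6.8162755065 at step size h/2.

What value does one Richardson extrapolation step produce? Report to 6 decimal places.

-6.766345

Method order is 2; weight 2^2 = 4.
4*(-6.8162755065) − (-6.9660655798) = -20.2990364462
(4*(-6.8162755065) − (-6.9660655798))/(4 − 1) = -6.7663454821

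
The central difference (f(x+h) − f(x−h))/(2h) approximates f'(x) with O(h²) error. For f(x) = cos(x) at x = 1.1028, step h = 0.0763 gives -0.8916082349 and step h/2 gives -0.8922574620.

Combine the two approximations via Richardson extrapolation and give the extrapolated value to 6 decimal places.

Order 2 gives 2^r = 4 and 2^r − 1 = 3.
4·(-0.8922574620) − (-0.8916082349) = -2.6774216131
R = (-2.6774216131)/3 = -0.8924738710

-0.892474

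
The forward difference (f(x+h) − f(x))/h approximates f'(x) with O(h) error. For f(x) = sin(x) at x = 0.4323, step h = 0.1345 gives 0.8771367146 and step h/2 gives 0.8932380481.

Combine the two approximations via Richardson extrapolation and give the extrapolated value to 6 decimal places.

The method has order 1: 2^1 = 2.
2 × 0.8932380481 = 1.7864760962; 1.7864760962 − 0.8771367146 = 0.9093393816
Divide by 2^1 − 1 = 1.
0.9093393816 ÷ 1 = 0.9093393816
Shift from A(h/2): +0.0161013335.

0.909339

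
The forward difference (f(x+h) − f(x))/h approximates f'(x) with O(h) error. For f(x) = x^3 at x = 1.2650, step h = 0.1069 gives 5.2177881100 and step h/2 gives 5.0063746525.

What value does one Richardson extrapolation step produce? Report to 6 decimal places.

Error is O(h^1); halving h shrinks it by 2^1 = 2.
Difference of the inputs: 5.0063746525 − 5.2177881100 = -0.2114134575
Divide by 2^1 − 1 = 1: (-0.2114134575)/1 = -0.2114134575
R = A(h/2) + (A(h/2) − A(h))/1 = 5.0063746525 − 0.2114134575 = 4.7949611950

4.794961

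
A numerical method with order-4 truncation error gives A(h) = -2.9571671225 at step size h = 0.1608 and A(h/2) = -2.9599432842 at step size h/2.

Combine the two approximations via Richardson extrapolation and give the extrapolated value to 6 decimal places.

Leading term ∝ h^4; use weight 16 = 2^4.
Numerator 16*A(h/2) − A(h) = 16*(-2.9599432842) − (-2.9571671225) = -44.4019254247
(-44.4019254247) ÷ 15 = -2.9601283616
Shift from A(h/2): −0.0001850774.

-2.960128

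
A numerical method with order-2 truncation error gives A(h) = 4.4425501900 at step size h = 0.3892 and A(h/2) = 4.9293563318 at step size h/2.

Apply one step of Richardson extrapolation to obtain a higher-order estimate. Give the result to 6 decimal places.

r = 2: numerator weight 4, denominator 3.
Weighted: 19.7174253272 − 4.4425501900 = 15.2748751372
Denominator 4 − 1 = 3.
So the Richardson estimate is 5.0916250457.
Gap between inputs: 4.868e-01; correction applied: +0.1622687139.

5.091625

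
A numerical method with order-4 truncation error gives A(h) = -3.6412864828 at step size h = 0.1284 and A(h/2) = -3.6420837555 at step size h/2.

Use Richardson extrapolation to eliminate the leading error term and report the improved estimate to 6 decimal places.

Method order is 4; weight 2^4 = 16.
A(h/2) − A(h) = -3.6420837555 − (-3.6412864828) = -0.0007972727
Divide by 2^4 − 1 = 15: (-0.0007972727)/15 = -0.0000531515
R = A(h/2) + (A(h/2) − A(h))/15 = -3.6420837555 − 0.0000531515 = -3.6421369070

-3.642137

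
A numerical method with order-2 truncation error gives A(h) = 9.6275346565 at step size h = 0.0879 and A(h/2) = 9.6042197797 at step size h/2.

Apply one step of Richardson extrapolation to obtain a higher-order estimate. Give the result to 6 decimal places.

Leading term ∝ h^2; use weight 4 = 2^2.
4 × 9.6042197797 = 38.4168791188; subtract 9.6275346565 → 28.7893444623
Extrapolated: 28.7893444623 / 3 = 9.5964481541

9.596448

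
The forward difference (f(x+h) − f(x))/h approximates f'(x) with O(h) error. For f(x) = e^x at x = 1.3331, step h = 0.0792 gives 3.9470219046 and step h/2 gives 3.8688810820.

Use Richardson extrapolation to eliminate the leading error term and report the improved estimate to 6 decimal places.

Error is O(h^1); halving h shrinks it by 2^1 = 2.
Difference of the inputs: 3.8688810820 − 3.9470219046 = -0.0781408226
Correction (A(h/2) − A(h))/(2 − 1) = (-0.0781408226)/1 = -0.0781408226
R = A(h/2) + (A(h/2) − A(h))/1 = 3.8688810820 − 0.0781408226 = 3.7907402594

3.790740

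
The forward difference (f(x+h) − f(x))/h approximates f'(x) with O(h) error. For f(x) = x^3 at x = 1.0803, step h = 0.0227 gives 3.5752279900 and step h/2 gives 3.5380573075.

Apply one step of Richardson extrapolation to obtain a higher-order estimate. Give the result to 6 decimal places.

3.500887

Error is O(h^1); halving h shrinks it by 2^1 = 2.
2×3.5380573075 = 7.0761146150; 7.0761146150 − 3.5752279900 = 3.5008866250
Extrapolated: 3.5008866250 / 1 = 3.5008866250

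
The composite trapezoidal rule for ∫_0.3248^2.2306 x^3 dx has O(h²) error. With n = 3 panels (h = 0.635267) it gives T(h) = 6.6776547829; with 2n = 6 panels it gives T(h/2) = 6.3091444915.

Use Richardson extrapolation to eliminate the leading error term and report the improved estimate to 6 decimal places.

With r = 2 the leading error scales as h^2, so the weight is 2^2 = 4.
4×6.3091444915 − 6.6776547829 = 18.5589231831
18.5589231831 ÷ 3 = 6.1863077277

6.186308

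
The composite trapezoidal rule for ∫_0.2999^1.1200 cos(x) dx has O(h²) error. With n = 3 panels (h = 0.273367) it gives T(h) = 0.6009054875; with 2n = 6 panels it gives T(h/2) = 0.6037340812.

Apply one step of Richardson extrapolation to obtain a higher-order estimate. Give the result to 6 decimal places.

0.604677

Method order is 2; weight 2^2 = 4.
2^2 × A(h/2) = 2.4149363248; minus A(h) gives 1.8140308373.
Denominator 4 − 1 = 3.
Extrapolated: 1.8140308373 / 3 = 0.6046769458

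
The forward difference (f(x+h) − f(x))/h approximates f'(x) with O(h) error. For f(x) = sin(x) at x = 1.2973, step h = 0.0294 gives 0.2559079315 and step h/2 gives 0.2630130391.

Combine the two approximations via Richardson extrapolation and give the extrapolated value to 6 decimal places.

0.270118

With r = 1 the leading error scales as h^1, so the weight is 2^1 = 2.
Numerator 2 × A(h/2) − A(h) = 2 × 0.2630130391 − 0.2559079315 = 0.2701181467
Divide by 2^1 − 1 = 1.
Result: 0.2701181467
Shift from A(h/2): +0.0071051076.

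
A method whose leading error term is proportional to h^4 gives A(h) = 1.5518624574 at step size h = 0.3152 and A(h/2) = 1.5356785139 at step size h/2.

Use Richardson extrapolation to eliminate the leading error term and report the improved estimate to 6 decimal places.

1.534600

With r = 4 the leading error scales as h^4, so the weight is 2^4 = 16.
16 × 1.5356785139 = 24.5708562224; 24.5708562224 − 1.5518624574 = 23.0189937650
Denominator 16 − 1 = 15.
So the Richardson estimate is 1.5345995843.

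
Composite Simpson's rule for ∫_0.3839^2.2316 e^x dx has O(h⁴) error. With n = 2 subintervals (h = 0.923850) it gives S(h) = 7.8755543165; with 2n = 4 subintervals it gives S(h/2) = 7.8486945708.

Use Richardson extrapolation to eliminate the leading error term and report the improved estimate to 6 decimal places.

With r = 4 the leading error scales as h^4, so the weight is 2^4 = 16.
2^4*A(h/2) = 125.5791131328; minus A(h) gives 117.7035588163.
Divide by 2^4 − 1 = 15.
(16*7.8486945708 − 7.8755543165)/(16 − 1) = 7.8469039211

7.846904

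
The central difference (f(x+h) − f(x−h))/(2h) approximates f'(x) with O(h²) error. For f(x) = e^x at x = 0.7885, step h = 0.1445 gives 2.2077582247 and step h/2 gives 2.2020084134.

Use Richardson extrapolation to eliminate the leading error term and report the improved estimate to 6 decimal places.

r = 2, so 2^r = 4.
Difference of the inputs: 2.2020084134 − 2.2077582247 = -0.0057498113
Divide by 2^2 − 1 = 3: (-0.0057498113)/3 = -0.0019166038
R = A(h/2) + (A(h/2) − A(h))/3 = 2.2020084134 − 0.0019166038 = 2.2000918096

2.200092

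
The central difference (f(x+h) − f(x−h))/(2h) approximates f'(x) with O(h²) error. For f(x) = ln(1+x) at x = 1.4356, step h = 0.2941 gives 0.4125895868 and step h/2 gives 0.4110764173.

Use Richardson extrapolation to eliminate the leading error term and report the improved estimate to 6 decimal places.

0.410572

With r = 2 the leading error scales as h^2, so the weight is 2^2 = 4.
Numerator 4·A(h/2) − A(h) = 4·0.4110764173 − 0.4125895868 = 1.2317160824
(4·0.4110764173 − 0.4125895868)/(4 − 1) = 0.4105720275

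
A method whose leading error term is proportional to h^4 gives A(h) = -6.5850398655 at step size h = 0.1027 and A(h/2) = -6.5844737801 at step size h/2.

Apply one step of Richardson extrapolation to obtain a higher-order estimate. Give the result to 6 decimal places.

-6.584436

Leading term ∝ h^4; use weight 16 = 2^4.
16 × (-6.5844737801) = -105.3515804816; (-105.3515804816) − (-6.5850398655) = -98.7665406161
R = (-98.7665406161)/15 = -6.5844360411
Shift from A(h/2): +0.0000377390.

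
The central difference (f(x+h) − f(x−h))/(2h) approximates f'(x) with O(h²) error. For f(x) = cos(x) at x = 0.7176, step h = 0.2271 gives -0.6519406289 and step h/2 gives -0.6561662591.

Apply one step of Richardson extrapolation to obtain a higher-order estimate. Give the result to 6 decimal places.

Leading term ∝ h^2; use weight 4 = 2^2.
2^2·A(h/2) = -2.6246650364; minus A(h) gives -1.9727244075.
R = (-1.9727244075)/3 = -0.6575748025
Gap between inputs: 4.226e-03; correction applied: −0.0014085434.

-0.657575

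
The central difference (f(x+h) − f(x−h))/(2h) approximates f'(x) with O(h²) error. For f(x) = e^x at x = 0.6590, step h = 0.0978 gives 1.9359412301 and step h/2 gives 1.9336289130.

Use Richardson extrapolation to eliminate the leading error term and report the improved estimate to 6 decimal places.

Order 2 gives 2^r = 4 and 2^r − 1 = 3.
Difference of the inputs: 1.9336289130 − 1.9359412301 = -0.0023123171
Divide by 2^2 − 1 = 3: (-0.0023123171)/3 = -0.0007707724
R = A(h/2) + (A(h/2) − A(h))/3 = 1.9336289130 − 0.0007707724 = 1.9328581406

1.932858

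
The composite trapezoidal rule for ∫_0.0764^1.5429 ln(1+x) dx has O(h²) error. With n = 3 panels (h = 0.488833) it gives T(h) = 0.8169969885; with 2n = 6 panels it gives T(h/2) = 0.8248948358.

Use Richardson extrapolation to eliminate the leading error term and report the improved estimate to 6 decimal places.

0.827527

Method order is 2; weight 2^2 = 4.
A(h/2) − A(h) = 0.8248948358 − 0.8169969885 = 0.0078978473
Correction (A(h/2) − A(h))/(4 − 1) = 0.0078978473/3 = 0.0026326158
R = A(h/2) + (A(h/2) − A(h))/3 = 0.8248948358 + 0.0026326158 = 0.8275274516
Correction |R − A(h/2)| = 2.633e-03; gap |A(h/2) − A(h)| = 7.898e-03.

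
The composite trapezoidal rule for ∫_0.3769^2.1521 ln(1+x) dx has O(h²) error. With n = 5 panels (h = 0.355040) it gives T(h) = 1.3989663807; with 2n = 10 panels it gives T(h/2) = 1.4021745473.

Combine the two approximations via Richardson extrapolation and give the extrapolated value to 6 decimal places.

1.403244

Leading term ∝ h^2; use weight 4 = 2^2.
Numerator 4 × A(h/2) − A(h) = 4 × 1.4021745473 − 1.3989663807 = 4.2097318085
Denominator 4 − 1 = 3.
So the Richardson estimate is 1.4032439362.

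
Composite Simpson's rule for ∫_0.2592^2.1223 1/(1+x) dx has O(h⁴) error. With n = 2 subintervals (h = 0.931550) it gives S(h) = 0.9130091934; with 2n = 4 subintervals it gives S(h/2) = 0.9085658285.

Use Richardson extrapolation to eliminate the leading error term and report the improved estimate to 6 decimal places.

0.908270

Method order is 4; weight 2^4 = 16.
Difference of the inputs: 0.9085658285 − 0.9130091934 = -0.0044433649
Divide by 2^4 − 1 = 15: (-0.0044433649)/15 = -0.0002962243
R = 0.9085658285 − 0.0002962243 = 0.9082696042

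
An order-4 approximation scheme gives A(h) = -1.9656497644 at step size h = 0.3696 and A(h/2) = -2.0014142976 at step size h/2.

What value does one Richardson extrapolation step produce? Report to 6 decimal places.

-2.003799

Method order is 4; weight 2^4 = 16.
16 × (-2.0014142976) − (-1.9656497644) = -30.0569789972
Extrapolated: (-30.0569789972) / 15 = -2.0037985998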